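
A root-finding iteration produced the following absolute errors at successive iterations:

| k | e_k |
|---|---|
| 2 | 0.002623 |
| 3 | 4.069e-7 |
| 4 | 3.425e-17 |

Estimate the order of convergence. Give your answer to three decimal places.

2.645

p ≈ ln(e_4/e_3) / ln(e_3/e_2)
  = ln(3.425e-17/4.069e-7) / ln(4.069e-7/0.002623)
  = ln(8.4173e-11) / ln(0.000155128)
  = -23.198147 / -8.771260 ≈ 2.644791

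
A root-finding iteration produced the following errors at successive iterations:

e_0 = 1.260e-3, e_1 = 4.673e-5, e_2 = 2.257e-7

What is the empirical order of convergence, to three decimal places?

1.619

p ≈ ln(e_2/e_1) / ln(e_1/e_0)
  = ln(2.257e-7/4.673e-5) / ln(4.673e-5/1.260e-3)
  = ln(0.00482987) / ln(0.0370873)
  = -5.332936 / -3.294481 ≈ 1.618748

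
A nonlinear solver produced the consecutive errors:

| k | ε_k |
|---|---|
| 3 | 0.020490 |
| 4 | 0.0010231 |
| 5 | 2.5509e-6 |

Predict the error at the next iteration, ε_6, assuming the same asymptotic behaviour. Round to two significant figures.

First estimate the order: p ≈ ln(ε_5/ε_4) / ln(ε_4/ε_3) = ln(2.5509e-6/0.0010231)/ln(0.0010231/0.020490) = ln(0.0024933)/ln(0.0499317) ≈ 2.0000.
Then ε_6 ≈ ε_5·(ε_5/ε_4)^p = 2.5509e-6·(0.0024933)^2.0000 = 2.5509e-6·6.21654e-06 ≈ 1.586e-11.

1.6e-11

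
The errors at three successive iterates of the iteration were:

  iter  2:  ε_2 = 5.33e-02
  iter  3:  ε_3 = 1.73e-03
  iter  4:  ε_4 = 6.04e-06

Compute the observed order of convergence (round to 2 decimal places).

p ≈ ln(ε_4/ε_3) / ln(ε_3/ε_2)
  = ln(6.04e-06/1.73e-03) / ln(1.73e-03/5.33e-02)
  = ln(0.00349133) / ln(0.0324578)
  = -5.65747 / -3.42781 ≈ 1.65046

1.65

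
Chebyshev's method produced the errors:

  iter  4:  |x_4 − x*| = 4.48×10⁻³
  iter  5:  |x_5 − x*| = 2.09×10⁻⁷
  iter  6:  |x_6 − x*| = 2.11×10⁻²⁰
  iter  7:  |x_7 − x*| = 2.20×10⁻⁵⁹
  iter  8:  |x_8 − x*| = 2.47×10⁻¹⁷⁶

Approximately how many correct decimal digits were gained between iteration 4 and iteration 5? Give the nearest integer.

Digits gained ≈ log₁₀(|x_4 − x*|/|x_5 − x*|) = log₁₀(4.48×10⁻³/2.09×10⁻⁷) = log₁₀(21435.4) ≈ 4.331.

4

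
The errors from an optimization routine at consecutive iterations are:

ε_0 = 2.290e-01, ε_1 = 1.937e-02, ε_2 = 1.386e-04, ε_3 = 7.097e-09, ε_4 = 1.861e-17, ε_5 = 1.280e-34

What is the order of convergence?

Consecutive ratios: ε_5/ε_4 = 1.280e-34/1.861e-17 = 6.87802e-18, ε_4/ε_3 = 1.861e-17/7.097e-09 = 2.62223e-09.
p ≈ ln(6.87802e-18)/ln(2.62223e-09) = -39.5182/-19.7592 ≈ 2.00.
So the convergence is quadratic (order 2).

2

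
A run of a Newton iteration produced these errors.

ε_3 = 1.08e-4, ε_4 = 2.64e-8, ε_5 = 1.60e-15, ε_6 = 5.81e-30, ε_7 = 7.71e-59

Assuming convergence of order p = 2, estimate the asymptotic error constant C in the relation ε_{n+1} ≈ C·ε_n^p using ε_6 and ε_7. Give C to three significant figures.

2.28

C ≈ ε_7 / ε_6^2
  = 7.71e-59 / (5.81e-30)^2
  = 7.71e-59 / 3.37561e-59 ≈ 2.284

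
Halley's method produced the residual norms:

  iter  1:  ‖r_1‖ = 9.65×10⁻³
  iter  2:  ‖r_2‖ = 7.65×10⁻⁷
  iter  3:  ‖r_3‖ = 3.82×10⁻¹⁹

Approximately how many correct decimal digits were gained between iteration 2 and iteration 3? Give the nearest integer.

Digits gained ≈ log₁₀(‖r_2‖/‖r_3‖) = log₁₀(7.65×10⁻⁷/3.82×10⁻¹⁹) = log₁₀(2.00262e+12) ≈ 12.302.

12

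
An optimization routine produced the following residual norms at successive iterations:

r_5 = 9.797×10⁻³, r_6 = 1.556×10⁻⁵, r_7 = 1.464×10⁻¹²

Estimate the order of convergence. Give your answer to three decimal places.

p ≈ ln(r_7/r_6) / ln(r_6/r_5)
  = ln(1.464×10⁻¹²/1.556×10⁻⁵) / ln(1.556×10⁻⁵/9.797×10⁻³)
  = ln(9.40874e-08) / ln(0.00158824)
  = -16.179042 / -6.445129 ≈ 2.510274

2.510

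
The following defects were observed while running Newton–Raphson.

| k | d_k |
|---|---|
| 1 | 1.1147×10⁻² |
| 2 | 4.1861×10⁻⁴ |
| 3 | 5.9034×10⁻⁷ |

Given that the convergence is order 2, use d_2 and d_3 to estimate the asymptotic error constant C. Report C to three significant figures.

3.37

C ≈ d_3 / d_2^2
  = 5.9034×10⁻⁷ / (4.1861×10⁻⁴)^2
  = 5.9034×10⁻⁷ / 1.75234e-07 ≈ 3.3689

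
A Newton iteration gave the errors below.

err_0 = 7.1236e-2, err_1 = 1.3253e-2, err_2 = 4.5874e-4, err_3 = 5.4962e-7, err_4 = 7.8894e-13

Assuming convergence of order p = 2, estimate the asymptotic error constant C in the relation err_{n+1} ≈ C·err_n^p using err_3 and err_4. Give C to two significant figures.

2.6

C ≈ err_4 / err_3^2
  = 7.8894e-13 / (5.4962e-7)^2
  = 7.8894e-13 / 3.02082e-13 ≈ 2.6117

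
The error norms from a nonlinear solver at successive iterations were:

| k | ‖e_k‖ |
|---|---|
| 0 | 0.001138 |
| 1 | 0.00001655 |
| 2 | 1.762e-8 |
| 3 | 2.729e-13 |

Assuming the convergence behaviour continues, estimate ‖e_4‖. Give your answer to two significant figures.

First estimate the order: p ≈ ln(‖e_3‖/‖e_2‖) / ln(‖e_2‖/‖e_1‖) = ln(2.729e-13/1.762e-8)/ln(1.762e-8/0.00001655) = ln(1.54881e-05)/ln(0.00106465) ≈ 1.6180.
Then ‖e_4‖ ≈ ‖e_3‖·(‖e_3‖/‖e_2‖)^p = 2.729e-13·(1.54881e-05)^1.6180 = 2.729e-13·1.64975e-08 ≈ 4.502e-21.

4.5e-21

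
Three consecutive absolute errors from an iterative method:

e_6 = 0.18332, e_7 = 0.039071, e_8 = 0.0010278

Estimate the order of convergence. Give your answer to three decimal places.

2.353

p ≈ ln(e_8/e_7) / ln(e_7/e_6)
  = ln(0.0010278/0.039071) / ln(0.039071/0.18332)
  = ln(0.026306) / ln(0.21313)
  = -3.637958 / -1.545853 ≈ 2.353366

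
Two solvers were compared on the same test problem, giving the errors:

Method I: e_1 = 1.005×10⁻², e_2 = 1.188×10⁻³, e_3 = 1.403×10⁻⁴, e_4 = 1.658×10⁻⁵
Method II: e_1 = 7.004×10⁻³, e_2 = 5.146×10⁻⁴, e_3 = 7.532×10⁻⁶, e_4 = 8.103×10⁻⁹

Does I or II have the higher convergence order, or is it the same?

II

Method I: p ≈ ln(1.658×10⁻⁵/1.403×10⁻⁴)/ln(1.403×10⁻⁴/1.188×10⁻³) ≈ 1.00.
Method II: p ≈ ln(8.103×10⁻⁹/7.532×10⁻⁶)/ln(7.532×10⁻⁶/5.146×10⁻⁴) ≈ 1.62.
Method II has the higher order (≈1.6 vs ≈1.0).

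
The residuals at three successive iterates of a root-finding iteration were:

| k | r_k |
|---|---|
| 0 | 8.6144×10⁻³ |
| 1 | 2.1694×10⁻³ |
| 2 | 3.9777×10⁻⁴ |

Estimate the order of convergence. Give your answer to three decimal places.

p ≈ ln(r_2/r_1) / ln(r_1/r_0)
  = ln(3.9777×10⁻⁴/2.1694×10⁻³) / ln(2.1694×10⁻³/8.6144×10⁻³)
  = ln(0.183355) / ln(0.251834)
  = -1.696331 / -1.378985 ≈ 1.230130

1.230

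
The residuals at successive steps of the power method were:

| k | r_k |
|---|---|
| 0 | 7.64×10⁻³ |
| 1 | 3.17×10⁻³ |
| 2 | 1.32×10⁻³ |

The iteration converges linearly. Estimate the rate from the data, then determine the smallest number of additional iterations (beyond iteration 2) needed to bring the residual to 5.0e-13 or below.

25

Rate ρ ≈ r_2/r_1 = 1.32×10⁻³/3.17×10⁻³ = 0.4164.
After j more steps, r_{2+j} ≈ 1.32×10⁻³·ρ^j; need ρ^j ≤ 5.0e-13/1.32×10⁻³ = 3.78788e-10.
j ≥ ln(3.78788e-10)/ln(0.4164) = -21.6940/-0.87611 = 24.762.
So 25 more iterations are needed.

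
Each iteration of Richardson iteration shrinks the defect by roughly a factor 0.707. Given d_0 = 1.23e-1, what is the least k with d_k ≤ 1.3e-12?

73

After k steps, d_k ≈ 1.23e-1·0.707^k.
Need 0.707^k ≤ 1.3e-12/1.23e-1 = 1.05691e-11.
k ≥ ln(1.05691e-11)/ln(0.707) = -25.2731/-0.34672 = 72.892.
Smallest integer k = 73.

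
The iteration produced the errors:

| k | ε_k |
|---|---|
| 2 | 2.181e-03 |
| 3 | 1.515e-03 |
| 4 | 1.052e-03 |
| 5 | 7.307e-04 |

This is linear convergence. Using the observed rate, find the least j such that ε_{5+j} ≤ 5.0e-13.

58

Rate ρ ≈ ε_5/ε_4 = 7.307e-04/1.052e-03 = 0.6946.
After j more steps, ε_{5+j} ≈ 7.307e-04·ρ^j; need ρ^j ≤ 5.0e-13/7.307e-04 = 6.84275e-10.
j ≥ ln(6.84275e-10)/ln(0.6946) = -21.1027/-0.36442 = 57.908.
So 58 more iterations are needed.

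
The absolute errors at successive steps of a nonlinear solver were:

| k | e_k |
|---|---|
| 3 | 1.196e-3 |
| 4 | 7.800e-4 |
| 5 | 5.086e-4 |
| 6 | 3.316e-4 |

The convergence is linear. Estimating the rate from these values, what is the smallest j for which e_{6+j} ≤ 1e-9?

Rate ρ ≈ e_6/e_5 = 3.316e-4/5.086e-4 = 0.6520.
After j more steps, e_{6+j} ≈ 3.316e-4·ρ^j; need ρ^j ≤ 1e-9/3.316e-4 = 3.01568e-06.
j ≥ ln(3.01568e-06)/ln(0.6520) = -12.7117/-0.42771 = 29.720.
So 30 more iterations are needed.

30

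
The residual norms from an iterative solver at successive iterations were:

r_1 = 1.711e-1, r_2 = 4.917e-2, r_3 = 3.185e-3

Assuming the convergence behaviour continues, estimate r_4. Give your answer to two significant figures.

First estimate the order: p ≈ ln(r_3/r_2) / ln(r_2/r_1) = ln(3.185e-3/4.917e-2)/ln(4.917e-2/1.711e-1) = ln(0.0647753)/ln(0.287376) ≈ 2.1948.
Then r_4 ≈ r_3·(r_3/r_2)^p = 3.185e-3·(0.0647753)^2.1948 = 3.185e-3·0.00246196 ≈ 7.841e-06.

7.8e-6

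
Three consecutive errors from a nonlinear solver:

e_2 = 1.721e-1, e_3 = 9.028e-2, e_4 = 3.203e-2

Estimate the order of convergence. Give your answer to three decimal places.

1.606

p ≈ ln(e_4/e_3) / ln(e_3/e_2)
  = ln(3.203e-2/9.028e-2) / ln(9.028e-2/1.721e-1)
  = ln(0.354785) / ln(0.524579)
  = -1.036243 / -0.645159 ≈ 1.606182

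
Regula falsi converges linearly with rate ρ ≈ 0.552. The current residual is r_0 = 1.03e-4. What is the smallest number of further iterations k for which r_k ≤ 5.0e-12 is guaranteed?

29

After k steps, r_k ≈ 1.03e-4·0.552^k.
Need 0.552^k ≤ 5.0e-12/1.03e-4 = 4.85437e-08.
k ≥ ln(4.85437e-08)/ln(0.552) = -16.8408/-0.59421 = 28.341.
Smallest integer k = 29.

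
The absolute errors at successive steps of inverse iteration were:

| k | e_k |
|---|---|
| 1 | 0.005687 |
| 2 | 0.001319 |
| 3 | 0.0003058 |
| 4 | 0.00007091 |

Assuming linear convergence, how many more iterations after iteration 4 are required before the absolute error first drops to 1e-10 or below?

Rate ρ ≈ e_4/e_3 = 0.00007091/0.0003058 = 0.2319.
After j more steps, e_{4+j} ≈ 0.00007091·ρ^j; need ρ^j ≤ 1e-10/0.00007091 = 1.41024e-06.
j ≥ ln(1.41024e-06)/ln(0.2319) = -13.4718/-1.46145 = 9.218.
So 10 more iterations are needed.

10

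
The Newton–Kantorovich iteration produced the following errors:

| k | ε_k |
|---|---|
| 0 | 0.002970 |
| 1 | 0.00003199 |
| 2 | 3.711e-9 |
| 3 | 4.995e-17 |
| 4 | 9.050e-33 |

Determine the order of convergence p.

2

Consecutive ratios: ε_4/ε_3 = 9.050e-33/4.995e-17 = 1.81181e-16, ε_3/ε_2 = 4.995e-17/3.711e-9 = 1.346e-08.
p ≈ ln(1.81181e-16)/ln(1.346e-08) = -36.2470/-18.1235 ≈ 2.00.
So the convergence is quadratic (order 2).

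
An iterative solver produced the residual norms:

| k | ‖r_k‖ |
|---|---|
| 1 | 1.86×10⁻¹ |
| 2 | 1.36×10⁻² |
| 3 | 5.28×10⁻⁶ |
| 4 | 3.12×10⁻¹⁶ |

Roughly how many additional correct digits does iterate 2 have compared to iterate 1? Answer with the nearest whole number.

Digits gained ≈ log₁₀(‖r_1‖/‖r_2‖) = log₁₀(1.86×10⁻¹/1.36×10⁻²) = log₁₀(13.6765) ≈ 1.136.

1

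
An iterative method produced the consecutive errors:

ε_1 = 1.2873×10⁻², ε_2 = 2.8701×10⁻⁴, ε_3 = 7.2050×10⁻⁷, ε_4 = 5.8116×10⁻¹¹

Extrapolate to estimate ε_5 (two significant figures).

First estimate the order: p ≈ ln(ε_4/ε_3) / ln(ε_3/ε_2) = ln(5.8116×10⁻¹¹/7.2050×10⁻⁷)/ln(7.2050×10⁻⁷/2.8701×10⁻⁴) = ln(8.06607e-05)/ln(0.00251037) ≈ 1.5742.
Then ε_5 ≈ ε_4·(ε_4/ε_3)^p = 5.8116×10⁻¹¹·(8.06607e-05)^1.5742 = 5.8116×10⁻¹¹·3.59971e-07 ≈ 2.092e-17.

2.1e-17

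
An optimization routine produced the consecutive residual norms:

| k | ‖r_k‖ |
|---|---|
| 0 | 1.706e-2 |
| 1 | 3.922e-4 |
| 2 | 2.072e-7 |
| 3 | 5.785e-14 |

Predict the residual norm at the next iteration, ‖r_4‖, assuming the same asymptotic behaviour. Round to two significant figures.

First estimate the order: p ≈ ln(‖r_3‖/‖r_2‖) / ln(‖r_2‖/‖r_1‖) = ln(5.785e-14/2.072e-7)/ln(2.072e-7/3.922e-4) = ln(2.79199e-07)/ln(0.000528302) ≈ 2.0000.
Then ‖r_4‖ ≈ ‖r_3‖·(‖r_3‖/‖r_2‖)^p = 5.785e-14·(2.79199e-07)^2.0000 = 5.785e-14·7.79521e-14 ≈ 4.51e-27.

4.5e-27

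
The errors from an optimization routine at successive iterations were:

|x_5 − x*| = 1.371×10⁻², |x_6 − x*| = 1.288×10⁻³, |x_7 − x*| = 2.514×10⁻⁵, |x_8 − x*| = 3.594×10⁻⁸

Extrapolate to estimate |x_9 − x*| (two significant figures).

6.6e-13

First estimate the order: p ≈ ln(|x_8 − x*|/|x_7 − x*|) / ln(|x_7 − x*|/|x_6 − x*|) = ln(3.594×10⁻⁸/2.514×10⁻⁵)/ln(2.514×10⁻⁵/1.288×10⁻³) = ln(0.00142959)/ln(0.0195186) ≈ 1.6641.
Then |x_9 − x*| ≈ |x_8 − x*|·(|x_8 − x*|/|x_7 − x*|)^p = 3.594×10⁻⁸·(0.00142959)^1.6641 = 3.594×10⁻⁸·1.84496e-05 ≈ 6.631e-13.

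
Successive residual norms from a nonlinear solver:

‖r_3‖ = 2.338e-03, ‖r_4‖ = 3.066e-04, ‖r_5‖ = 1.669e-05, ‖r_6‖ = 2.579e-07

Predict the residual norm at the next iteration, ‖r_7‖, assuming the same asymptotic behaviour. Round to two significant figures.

6.6e-10

First estimate the order: p ≈ ln(‖r_6‖/‖r_5‖) / ln(‖r_5‖/‖r_4‖) = ln(2.579e-07/1.669e-05)/ln(1.669e-05/3.066e-04) = ln(0.0154524)/ln(0.0544357) ≈ 1.4326.
Then ‖r_7‖ ≈ ‖r_6‖·(‖r_6‖/‖r_5‖)^p = 2.579e-07·(0.0154524)^1.4326 = 2.579e-07·0.00254423 ≈ 6.562e-10.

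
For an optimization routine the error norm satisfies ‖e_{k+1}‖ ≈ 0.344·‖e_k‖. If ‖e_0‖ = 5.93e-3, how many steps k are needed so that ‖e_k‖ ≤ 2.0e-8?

12

After k steps, ‖e_k‖ ≈ 5.93e-3·0.344^k.
Need 0.344^k ≤ 2.0e-8/5.93e-3 = 3.37268e-06.
k ≥ ln(3.37268e-06)/ln(0.344) = -12.5998/-1.06711 = 11.807.
Smallest integer k = 12.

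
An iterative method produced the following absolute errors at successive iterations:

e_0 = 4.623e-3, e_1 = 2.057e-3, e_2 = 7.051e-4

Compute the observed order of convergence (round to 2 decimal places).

1.32

p ≈ ln(e_2/e_1) / ln(e_1/e_0)
  = ln(7.051e-4/2.057e-3) / ln(2.057e-3/4.623e-3)
  = ln(0.342781) / ln(0.444949)
  = -1.07066 / -0.80980 ≈ 1.32213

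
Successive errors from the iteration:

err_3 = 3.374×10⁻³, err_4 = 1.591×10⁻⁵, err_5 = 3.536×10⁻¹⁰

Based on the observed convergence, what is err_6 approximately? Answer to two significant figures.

First estimate the order: p ≈ ln(err_5/err_4) / ln(err_4/err_3) = ln(3.536×10⁻¹⁰/1.591×10⁻⁵)/ln(1.591×10⁻⁵/3.374×10⁻³) = ln(2.2225e-05)/ln(0.00471547) ≈ 2.0001.
Then err_6 ≈ err_5·(err_5/err_4)^p = 3.536×10⁻¹⁰·(2.2225e-05)^2.0001 = 3.536×10⁻¹⁰·4.93422e-10 ≈ 1.745e-19.

1.7e-19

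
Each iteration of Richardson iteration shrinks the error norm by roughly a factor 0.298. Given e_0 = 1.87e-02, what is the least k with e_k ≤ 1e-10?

16

After k steps, e_k ≈ 1.87e-02·0.298^k.
Need 0.298^k ≤ 1e-10/1.87e-02 = 5.34759e-09.
k ≥ ln(5.34759e-09)/ln(0.298) = -19.0466/-1.21066 = 15.732.
Smallest integer k = 16.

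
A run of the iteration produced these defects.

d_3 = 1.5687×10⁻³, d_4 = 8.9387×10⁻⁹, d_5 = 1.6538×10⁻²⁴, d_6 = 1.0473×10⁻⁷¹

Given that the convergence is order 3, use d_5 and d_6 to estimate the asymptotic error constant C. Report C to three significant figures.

2.32

C ≈ d_6 / d_5^3
  = 1.0473×10⁻⁷¹ / (1.6538×10⁻²⁴)^3
  = 1.0473×10⁻⁷¹ / 4.52323e-72 ≈ 2.3154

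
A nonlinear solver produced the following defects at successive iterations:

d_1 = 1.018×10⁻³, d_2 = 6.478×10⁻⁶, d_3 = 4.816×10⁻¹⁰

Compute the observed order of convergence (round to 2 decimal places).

1.88

p ≈ ln(d_3/d_2) / ln(d_2/d_1)
  = ln(4.816×10⁻¹⁰/6.478×10⁻⁶) / ln(6.478×10⁻⁶/1.018×10⁻³)
  = ln(7.43439e-05) / ln(0.00636346)
  = -9.50681 / -5.05718 ≈ 1.87986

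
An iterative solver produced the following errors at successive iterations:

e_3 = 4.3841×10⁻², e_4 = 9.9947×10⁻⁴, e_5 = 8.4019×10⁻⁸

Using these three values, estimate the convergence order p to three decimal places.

2.482

p ≈ ln(e_5/e_4) / ln(e_4/e_3)
  = ln(8.4019×10⁻⁸/9.9947×10⁻⁴) / ln(9.9947×10⁻⁴/4.3841×10⁻²)
  = ln(8.40636e-05) / ln(0.0227976)
  = -9.383937 / -3.781100 ≈ 2.481801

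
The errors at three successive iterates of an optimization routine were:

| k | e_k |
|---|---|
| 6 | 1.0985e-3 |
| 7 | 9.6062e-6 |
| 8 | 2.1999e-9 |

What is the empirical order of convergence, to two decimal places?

1.77

p ≈ ln(e_8/e_7) / ln(e_7/e_6)
  = ln(2.1999e-9/9.6062e-6) / ln(9.6062e-6/1.0985e-3)
  = ln(0.000229008) / ln(0.00874483)
  = -8.38175 / -4.73929 ≈ 1.76857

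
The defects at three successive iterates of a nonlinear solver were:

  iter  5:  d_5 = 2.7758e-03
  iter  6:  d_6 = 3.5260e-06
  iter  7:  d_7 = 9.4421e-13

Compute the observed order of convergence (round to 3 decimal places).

2.269

p ≈ ln(d_7/d_6) / ln(d_6/d_5)
  = ln(9.4421e-13/3.5260e-06) / ln(3.5260e-06/2.7758e-03)
  = ln(2.67785e-07) / ln(0.00127026)
  = -15.133081 / -6.668534 ≈ 2.269327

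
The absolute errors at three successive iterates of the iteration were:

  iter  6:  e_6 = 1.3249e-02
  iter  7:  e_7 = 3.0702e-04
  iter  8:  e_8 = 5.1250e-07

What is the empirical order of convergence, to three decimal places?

1.699

p ≈ ln(e_8/e_7) / ln(e_7/e_6)
  = ln(5.1250e-07/3.0702e-04) / ln(3.0702e-04/1.3249e-02)
  = ln(0.00166927) / ln(0.0231731)
  = -6.395369 / -3.764763 ≈ 1.698744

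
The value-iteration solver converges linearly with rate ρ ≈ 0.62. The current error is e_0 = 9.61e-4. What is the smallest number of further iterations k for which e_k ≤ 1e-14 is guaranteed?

After k steps, e_k ≈ 9.61e-4·0.62^k.
Need 0.62^k ≤ 1e-14/9.61e-4 = 1.04058e-11.
k ≥ ln(1.04058e-11)/ln(0.62) = -25.2887/-0.47804 = 52.901.
Smallest integer k = 53.

53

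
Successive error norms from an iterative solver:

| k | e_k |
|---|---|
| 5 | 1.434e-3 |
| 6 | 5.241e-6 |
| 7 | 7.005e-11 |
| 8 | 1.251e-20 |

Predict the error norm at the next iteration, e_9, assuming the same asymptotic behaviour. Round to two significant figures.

First estimate the order: p ≈ ln(e_8/e_7) / ln(e_7/e_6) = ln(1.251e-20/7.005e-11)/ln(7.005e-11/5.241e-6) = ln(1.78587e-10)/ln(1.33658e-05) ≈ 2.0000.
Then e_9 ≈ e_8·(e_8/e_7)^p = 1.251e-20·(1.78587e-10)^2.0000 = 1.251e-20·3.18933e-20 ≈ 3.99e-40.

4.0e-40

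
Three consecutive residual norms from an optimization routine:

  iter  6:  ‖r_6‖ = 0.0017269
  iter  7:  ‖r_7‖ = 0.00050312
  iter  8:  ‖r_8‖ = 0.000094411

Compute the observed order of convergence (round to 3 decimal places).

1.357

p ≈ ln(‖r_8‖/‖r_7‖) / ln(‖r_7‖/‖r_6‖)
  = ln(0.000094411/0.00050312) / ln(0.00050312/0.0017269)
  = ln(0.187651) / ln(0.291343)
  = -1.673171 / -1.233254 ≈ 1.356712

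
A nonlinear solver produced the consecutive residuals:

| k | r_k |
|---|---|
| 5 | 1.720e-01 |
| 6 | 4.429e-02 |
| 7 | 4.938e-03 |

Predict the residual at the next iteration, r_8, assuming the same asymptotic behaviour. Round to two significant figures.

1.4e-4

First estimate the order: p ≈ ln(r_7/r_6) / ln(r_6/r_5) = ln(4.938e-03/4.429e-02)/ln(4.429e-02/1.720e-01) = ln(0.111492)/ln(0.2575) ≈ 1.6170.
Then r_8 ≈ r_7·(r_7/r_6)^p = 4.938e-03·(0.111492)^1.6170 = 4.938e-03·0.0288 ≈ 0.0001422.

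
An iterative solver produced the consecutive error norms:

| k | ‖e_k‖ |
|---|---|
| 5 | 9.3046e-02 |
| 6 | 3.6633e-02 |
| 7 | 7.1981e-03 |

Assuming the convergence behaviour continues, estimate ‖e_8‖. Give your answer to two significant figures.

4.2e-4

First estimate the order: p ≈ ln(‖e_7‖/‖e_6‖) / ln(‖e_6‖/‖e_5‖) = ln(7.1981e-03/3.6633e-02)/ln(3.6633e-02/9.3046e-02) = ln(0.196492)/ln(0.393708) ≈ 1.7456.
Then ‖e_8‖ ≈ ‖e_7‖·(‖e_7‖/‖e_6‖)^p = 7.1981e-03·(0.196492)^1.7456 = 7.1981e-03·0.0584067 ≈ 0.0004204.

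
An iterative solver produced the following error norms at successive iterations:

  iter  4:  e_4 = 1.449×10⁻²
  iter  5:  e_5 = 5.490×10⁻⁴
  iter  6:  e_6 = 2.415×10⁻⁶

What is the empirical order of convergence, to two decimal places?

1.66

p ≈ ln(e_6/e_5) / ln(e_5/e_4)
  = ln(2.415×10⁻⁶/5.490×10⁻⁴) / ln(5.490×10⁻⁴/1.449×10⁻²)
  = ln(0.00439891) / ln(0.0378882)
  = -5.42640 / -3.27312 ≈ 1.65787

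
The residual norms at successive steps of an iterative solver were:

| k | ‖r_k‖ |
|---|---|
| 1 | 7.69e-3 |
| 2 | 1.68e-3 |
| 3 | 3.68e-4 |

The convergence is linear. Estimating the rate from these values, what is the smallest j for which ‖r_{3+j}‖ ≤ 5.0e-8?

6

Rate ρ ≈ ‖r_3‖/‖r_2‖ = 3.68e-4/1.68e-3 = 0.2190.
After j more steps, ‖r_{3+j}‖ ≈ 3.68e-4·ρ^j; need ρ^j ≤ 5.0e-8/3.68e-4 = 0.00013587.
j ≥ ln(0.00013587)/ln(0.2190) = -8.9038/-1.51868 = 5.863.
So 6 more iterations are needed.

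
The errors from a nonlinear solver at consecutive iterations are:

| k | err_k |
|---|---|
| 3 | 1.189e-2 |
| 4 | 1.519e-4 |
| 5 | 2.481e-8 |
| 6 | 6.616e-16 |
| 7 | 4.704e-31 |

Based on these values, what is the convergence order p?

Consecutive ratios: err_7/err_6 = 4.704e-31/6.616e-16 = 7.11004e-16, err_6/err_5 = 6.616e-16/2.481e-8 = 2.66667e-08.
p ≈ ln(7.11004e-16)/ln(2.66667e-08) = -34.8799/-17.4399 ≈ 2.00.
So the convergence is quadratic (order 2).

2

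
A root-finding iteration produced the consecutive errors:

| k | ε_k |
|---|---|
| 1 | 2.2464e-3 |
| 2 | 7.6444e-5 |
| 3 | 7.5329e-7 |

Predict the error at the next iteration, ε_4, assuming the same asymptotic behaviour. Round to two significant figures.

First estimate the order: p ≈ ln(ε_3/ε_2) / ln(ε_2/ε_1) = ln(7.5329e-7/7.6444e-5)/ln(7.6444e-5/2.2464e-3) = ln(0.00985414)/ln(0.0340296) ≈ 1.3666.
Then ε_4 ≈ ε_3·(ε_3/ε_2)^p = 7.5329e-7·(0.00985414)^1.3666 = 7.5329e-7·0.00181167 ≈ 1.365e-09.

1.4e-9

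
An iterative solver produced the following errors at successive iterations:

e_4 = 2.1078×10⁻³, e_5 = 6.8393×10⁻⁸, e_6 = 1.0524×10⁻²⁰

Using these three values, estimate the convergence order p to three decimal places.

p ≈ ln(e_6/e_5) / ln(e_5/e_4)
  = ln(1.0524×10⁻²⁰/6.8393×10⁻⁸) / ln(6.8393×10⁻⁸/2.1078×10⁻³)
  = ln(1.53875e-13) / ln(3.24476e-05)
  = -29.502636 / -10.335884 ≈ 2.854389

2.854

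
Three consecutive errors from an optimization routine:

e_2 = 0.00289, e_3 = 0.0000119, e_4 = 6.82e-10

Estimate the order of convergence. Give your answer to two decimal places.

p ≈ ln(e_4/e_3) / ln(e_3/e_2)
  = ln(6.82e-10/0.0000119) / ln(0.0000119/0.00289)
  = ln(5.73109e-05) / ln(0.00411765)
  = -9.76702 / -5.49247 ≈ 1.77826

1.78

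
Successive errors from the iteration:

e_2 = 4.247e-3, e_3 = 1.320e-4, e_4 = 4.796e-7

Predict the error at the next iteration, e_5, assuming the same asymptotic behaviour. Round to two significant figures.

5.4e-11

First estimate the order: p ≈ ln(e_4/e_3) / ln(e_3/e_2) = ln(4.796e-7/1.320e-4)/ln(1.320e-4/4.247e-3) = ln(0.00363333)/ln(0.0310808) ≈ 1.6184.
Then e_5 ≈ e_4·(e_4/e_3)^p = 4.796e-7·(0.00363333)^1.6184 = 4.796e-7·0.000112615 ≈ 5.401e-11.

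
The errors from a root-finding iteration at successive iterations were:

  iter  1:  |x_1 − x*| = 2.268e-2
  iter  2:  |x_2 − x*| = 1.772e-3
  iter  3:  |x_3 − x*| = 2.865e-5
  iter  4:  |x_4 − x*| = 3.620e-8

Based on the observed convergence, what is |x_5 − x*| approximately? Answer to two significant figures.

7.4e-13

First estimate the order: p ≈ ln(|x_4 − x*|/|x_3 − x*|) / ln(|x_3 − x*|/|x_2 − x*|) = ln(3.620e-8/2.865e-5)/ln(2.865e-5/1.772e-3) = ln(0.00126353)/ln(0.0161682) ≈ 1.6180.
Then |x_5 − x*| ≈ |x_4 − x*|·(|x_4 − x*|/|x_3 − x*|)^p = 3.620e-8·(0.00126353)^1.6180 = 3.620e-8·2.04346e-05 ≈ 7.397e-13.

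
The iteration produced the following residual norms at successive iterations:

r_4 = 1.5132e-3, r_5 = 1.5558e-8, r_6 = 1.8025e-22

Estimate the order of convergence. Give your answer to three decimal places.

2.794

p ≈ ln(r_6/r_5) / ln(r_5/r_4)
  = ln(1.8025e-22/1.5558e-8) / ln(1.5558e-8/1.5132e-3)
  = ln(1.15857e-14) / ln(1.02815e-05)
  = -32.089005 / -11.485164 ≈ 2.793953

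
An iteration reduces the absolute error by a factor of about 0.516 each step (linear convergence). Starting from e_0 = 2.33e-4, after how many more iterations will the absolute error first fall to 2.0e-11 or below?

25

After k steps, e_k ≈ 2.33e-4·0.516^k.
Need 0.516^k ≤ 2.0e-11/2.33e-4 = 8.58369e-08.
k ≥ ln(8.58369e-08)/ln(0.516) = -16.2708/-0.66165 = 24.591.
Smallest integer k = 25.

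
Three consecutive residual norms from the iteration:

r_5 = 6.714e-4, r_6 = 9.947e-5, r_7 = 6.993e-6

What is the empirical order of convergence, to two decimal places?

1.39

p ≈ ln(r_7/r_6) / ln(r_6/r_5)
  = ln(6.993e-6/9.947e-5) / ln(9.947e-5/6.714e-4)
  = ln(0.0703026) / ln(0.148153)
  = -2.65495 / -1.90951 ≈ 1.39038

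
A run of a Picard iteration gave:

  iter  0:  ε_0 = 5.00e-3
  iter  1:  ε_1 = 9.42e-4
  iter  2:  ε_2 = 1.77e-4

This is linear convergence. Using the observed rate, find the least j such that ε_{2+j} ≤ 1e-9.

8

Rate ρ ≈ ε_2/ε_1 = 1.77e-4/9.42e-4 = 0.1879.
After j more steps, ε_{2+j} ≈ 1.77e-4·ρ^j; need ρ^j ≤ 1e-9/1.77e-4 = 5.64972e-06.
j ≥ ln(5.64972e-06)/ln(0.1879) = -12.0839/-1.67185 = 7.228.
So 8 more iterations are needed.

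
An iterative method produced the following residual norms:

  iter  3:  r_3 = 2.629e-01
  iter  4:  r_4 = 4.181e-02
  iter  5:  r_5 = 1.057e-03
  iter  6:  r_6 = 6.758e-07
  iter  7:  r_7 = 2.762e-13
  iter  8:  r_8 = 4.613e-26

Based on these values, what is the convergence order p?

2

Consecutive ratios: r_8/r_7 = 4.613e-26/2.762e-13 = 1.67017e-13, r_7/r_6 = 2.762e-13/6.758e-07 = 4.08701e-07.
p ≈ ln(1.67017e-13)/ln(4.08701e-07) = -29.4207/-14.7103 ≈ 2.00.
So the convergence is quadratic (order 2).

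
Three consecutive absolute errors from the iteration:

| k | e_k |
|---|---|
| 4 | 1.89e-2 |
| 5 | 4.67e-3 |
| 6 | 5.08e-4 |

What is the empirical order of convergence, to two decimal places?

1.59

p ≈ ln(e_6/e_5) / ln(e_5/e_4)
  = ln(5.08e-4/4.67e-3) / ln(4.67e-3/1.89e-2)
  = ln(0.108779) / ln(0.24709)
  = -2.21844 / -1.39800 ≈ 1.58687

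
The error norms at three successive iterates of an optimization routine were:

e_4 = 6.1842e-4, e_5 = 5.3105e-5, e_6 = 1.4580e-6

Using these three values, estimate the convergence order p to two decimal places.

p ≈ ln(e_6/e_5) / ln(e_5/e_4)
  = ln(1.4580e-6/5.3105e-5) / ln(5.3105e-5/6.1842e-4)
  = ln(0.027455) / ln(0.0858721)
  = -3.59521 / -2.45490 ≈ 1.46450

1.46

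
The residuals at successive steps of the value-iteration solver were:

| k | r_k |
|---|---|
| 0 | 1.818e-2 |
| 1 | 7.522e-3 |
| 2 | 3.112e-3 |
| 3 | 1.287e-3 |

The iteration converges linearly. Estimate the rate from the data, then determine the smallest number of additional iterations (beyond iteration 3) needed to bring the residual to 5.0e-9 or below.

15

Rate ρ ≈ r_3/r_2 = 1.287e-3/3.112e-3 = 0.4136.
After j more steps, r_{3+j} ≈ 1.287e-3·ρ^j; need ρ^j ≤ 5.0e-9/1.287e-3 = 3.885e-06.
j ≥ ln(3.885e-06)/ln(0.4136) = -12.4584/-0.88286 = 14.111.
So 15 more iterations are needed.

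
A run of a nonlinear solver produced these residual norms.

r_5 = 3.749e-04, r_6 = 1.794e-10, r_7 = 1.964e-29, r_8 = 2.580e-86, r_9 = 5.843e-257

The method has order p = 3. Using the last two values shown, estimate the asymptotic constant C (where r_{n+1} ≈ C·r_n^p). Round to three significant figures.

C ≈ r_9 / r_8^3
  = 5.843e-257 / (2.580e-86)^3
  = 5.843e-257 / 1.71735e-257 ≈ 3.4023

3.40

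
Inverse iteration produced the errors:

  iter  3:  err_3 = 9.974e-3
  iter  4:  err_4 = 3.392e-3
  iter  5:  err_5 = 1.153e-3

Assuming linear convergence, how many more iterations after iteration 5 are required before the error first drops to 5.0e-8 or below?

10

Rate ρ ≈ err_5/err_4 = 1.153e-3/3.392e-3 = 0.3399.
After j more steps, err_{5+j} ≈ 1.153e-3·ρ^j; need ρ^j ≤ 5.0e-8/1.153e-3 = 4.33651e-05.
j ≥ ln(4.33651e-05)/ln(0.3399) = -10.0459/-1.07910 = 9.310.
So 10 more iterations are needed.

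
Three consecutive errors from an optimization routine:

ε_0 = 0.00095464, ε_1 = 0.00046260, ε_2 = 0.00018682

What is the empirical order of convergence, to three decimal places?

p ≈ ln(ε_2/ε_1) / ln(ε_1/ε_0)
  = ln(0.00018682/0.00046260) / ln(0.00046260/0.00095464)
  = ln(0.403848) / ln(0.484581)
  = -0.906717 / -0.724471 ≈ 1.251557

1.252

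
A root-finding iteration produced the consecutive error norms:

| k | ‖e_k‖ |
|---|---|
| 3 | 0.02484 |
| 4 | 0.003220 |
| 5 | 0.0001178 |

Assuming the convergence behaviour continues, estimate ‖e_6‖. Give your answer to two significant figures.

5.6e-7

First estimate the order: p ≈ ln(‖e_5‖/‖e_4‖) / ln(‖e_4‖/‖e_3‖) = ln(0.0001178/0.003220)/ln(0.003220/0.02484) = ln(0.0365839)/ln(0.12963) ≈ 1.6192.
Then ‖e_6‖ ≈ ‖e_5‖·(‖e_5‖/‖e_4‖)^p = 0.0001178·(0.0365839)^1.6192 = 0.0001178·0.00471714 ≈ 5.557e-07.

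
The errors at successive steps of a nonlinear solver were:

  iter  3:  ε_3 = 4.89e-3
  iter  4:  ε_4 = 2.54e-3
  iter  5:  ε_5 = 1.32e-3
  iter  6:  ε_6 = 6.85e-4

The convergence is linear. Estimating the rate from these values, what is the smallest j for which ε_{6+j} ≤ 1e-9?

Rate ρ ≈ ε_6/ε_5 = 6.85e-4/1.32e-3 = 0.5189.
After j more steps, ε_{6+j} ≈ 6.85e-4·ρ^j; need ρ^j ≤ 1e-9/6.85e-4 = 1.45985e-06.
j ≥ ln(1.45985e-06)/ln(0.5189) = -13.4372/-0.65604 = 20.482.
So 21 more iterations are needed.

21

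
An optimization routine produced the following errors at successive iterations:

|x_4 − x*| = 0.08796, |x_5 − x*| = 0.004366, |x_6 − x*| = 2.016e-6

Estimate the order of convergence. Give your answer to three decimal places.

2.558

p ≈ ln(|x_6 − x*|/|x_5 − x*|) / ln(|x_5 − x*|/|x_4 − x*|)
  = ln(2.016e-6/0.004366) / ln(0.004366/0.08796)
  = ln(0.00046175) / ln(0.0496362)
  = -7.680487 / -3.003035 ≈ 2.557575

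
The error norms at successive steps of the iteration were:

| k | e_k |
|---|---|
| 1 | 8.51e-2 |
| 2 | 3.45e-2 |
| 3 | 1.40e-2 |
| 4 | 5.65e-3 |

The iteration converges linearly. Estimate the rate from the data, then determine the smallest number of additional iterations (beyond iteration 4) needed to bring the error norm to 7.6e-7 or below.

10

Rate ρ ≈ e_4/e_3 = 5.65e-3/1.40e-2 = 0.4036.
After j more steps, e_{4+j} ≈ 5.65e-3·ρ^j; need ρ^j ≤ 7.6e-7/5.65e-3 = 0.000134513.
j ≥ ln(0.000134513)/ln(0.4036) = -8.9138/-0.90733 = 9.824.
So 10 more iterations are needed.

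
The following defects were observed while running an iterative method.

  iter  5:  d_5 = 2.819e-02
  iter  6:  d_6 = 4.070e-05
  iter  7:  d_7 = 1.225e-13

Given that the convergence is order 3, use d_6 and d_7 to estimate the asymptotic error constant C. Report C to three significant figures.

C ≈ d_7 / d_6^3
  = 1.225e-13 / (4.070e-05)^3
  = 1.225e-13 / 6.74191e-14 ≈ 1.817

1.82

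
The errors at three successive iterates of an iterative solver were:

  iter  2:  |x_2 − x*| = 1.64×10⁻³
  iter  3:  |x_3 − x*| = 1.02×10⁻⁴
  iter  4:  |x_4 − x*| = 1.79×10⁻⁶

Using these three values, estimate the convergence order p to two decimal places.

p ≈ ln(|x_4 − x*|/|x_3 − x*|) / ln(|x_3 − x*|/|x_2 − x*|)
  = ln(1.79×10⁻⁶/1.02×10⁻⁴) / ln(1.02×10⁻⁴/1.64×10⁻³)
  = ln(0.017549) / ln(0.0621951)
  = -4.04276 / -2.77748 ≈ 1.45555

1.46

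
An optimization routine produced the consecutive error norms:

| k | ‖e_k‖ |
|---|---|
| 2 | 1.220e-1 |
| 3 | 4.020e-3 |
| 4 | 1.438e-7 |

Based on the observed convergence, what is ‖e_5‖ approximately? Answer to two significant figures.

6.6e-21

First estimate the order: p ≈ ln(‖e_4‖/‖e_3‖) / ln(‖e_3‖/‖e_2‖) = ln(1.438e-7/4.020e-3)/ln(4.020e-3/1.220e-1) = ln(3.57711e-05)/ln(0.0329508) ≈ 3.0000.
Then ‖e_5‖ ≈ ‖e_4‖·(‖e_4‖/‖e_3‖)^p = 1.438e-7·(3.57711e-05)^3.0000 = 1.438e-7·4.57717e-14 ≈ 6.582e-21.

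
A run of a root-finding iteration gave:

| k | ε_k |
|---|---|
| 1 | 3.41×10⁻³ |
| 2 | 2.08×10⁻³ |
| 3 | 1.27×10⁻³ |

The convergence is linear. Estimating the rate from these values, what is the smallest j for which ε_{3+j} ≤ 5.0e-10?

30

Rate ρ ≈ ε_3/ε_2 = 1.27×10⁻³/2.08×10⁻³ = 0.6106.
After j more steps, ε_{3+j} ≈ 1.27×10⁻³·ρ^j; need ρ^j ≤ 5.0e-10/1.27×10⁻³ = 3.93701e-07.
j ≥ ln(3.93701e-07)/ln(0.6106) = -14.7477/-0.49331 = 29.895.
So 30 more iterations are needed.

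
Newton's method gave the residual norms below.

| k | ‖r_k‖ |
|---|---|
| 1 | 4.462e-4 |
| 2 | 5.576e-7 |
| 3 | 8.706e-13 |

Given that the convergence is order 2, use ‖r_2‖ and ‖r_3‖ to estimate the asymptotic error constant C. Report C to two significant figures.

2.8

C ≈ ‖r_3‖ / ‖r_2‖^2
  = 8.706e-13 / (5.576e-7)^2
  = 8.706e-13 / 3.10918e-13 ≈ 2.8001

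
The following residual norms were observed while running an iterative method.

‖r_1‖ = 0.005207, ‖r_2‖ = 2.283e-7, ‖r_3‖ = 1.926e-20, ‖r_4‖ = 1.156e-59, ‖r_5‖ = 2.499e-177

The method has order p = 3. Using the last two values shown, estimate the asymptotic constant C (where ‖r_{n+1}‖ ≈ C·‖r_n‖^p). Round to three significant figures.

1.62

C ≈ ‖r_5‖ / ‖r_4‖^3
  = 2.499e-177 / (1.156e-59)^3
  = 2.499e-177 / 1.5448e-177 ≈ 1.6177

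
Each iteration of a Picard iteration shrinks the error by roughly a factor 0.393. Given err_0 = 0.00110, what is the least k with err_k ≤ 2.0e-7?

10

After k steps, err_k ≈ 0.00110·0.393^k.
Need 0.393^k ≤ 2.0e-7/0.00110 = 0.000181818.
k ≥ ln(0.000181818)/ln(0.393) = -8.6125/-0.93395 = 9.222.
Smallest integer k = 10.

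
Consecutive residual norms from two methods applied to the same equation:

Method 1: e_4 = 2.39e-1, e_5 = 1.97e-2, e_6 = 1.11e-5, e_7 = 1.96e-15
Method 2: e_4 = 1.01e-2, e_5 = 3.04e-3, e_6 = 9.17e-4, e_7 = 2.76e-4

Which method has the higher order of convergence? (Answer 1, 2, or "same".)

1

Method 1: p ≈ ln(1.96e-15/1.11e-5)/ln(1.11e-5/1.97e-2) ≈ 3.00.
Method 2: p ≈ ln(2.76e-4/9.17e-4)/ln(9.17e-4/3.04e-3) ≈ 1.00.
Method 1 has the higher order (≈3.0 vs ≈1.0).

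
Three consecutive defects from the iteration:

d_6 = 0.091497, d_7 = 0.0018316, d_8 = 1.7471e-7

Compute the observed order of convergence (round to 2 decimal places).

p ≈ ln(d_8/d_7) / ln(d_7/d_6)
  = ln(1.7471e-7/0.0018316) / ln(0.0018316/0.091497)
  = ln(9.53865e-05) / ln(0.0200181)
  = -9.25757 / -3.91112 ≈ 2.36699

2.37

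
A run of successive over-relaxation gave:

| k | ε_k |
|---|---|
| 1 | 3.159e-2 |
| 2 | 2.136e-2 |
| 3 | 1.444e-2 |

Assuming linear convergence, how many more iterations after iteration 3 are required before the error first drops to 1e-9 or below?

Rate ρ ≈ ε_3/ε_2 = 1.444e-2/2.136e-2 = 0.6760.
After j more steps, ε_{3+j} ≈ 1.444e-2·ρ^j; need ρ^j ≤ 1e-9/1.444e-2 = 6.92521e-08.
j ≥ ln(6.92521e-08)/ln(0.6760) = -16.4855/-0.39156 = 42.102.
So 43 more iterations are needed.

43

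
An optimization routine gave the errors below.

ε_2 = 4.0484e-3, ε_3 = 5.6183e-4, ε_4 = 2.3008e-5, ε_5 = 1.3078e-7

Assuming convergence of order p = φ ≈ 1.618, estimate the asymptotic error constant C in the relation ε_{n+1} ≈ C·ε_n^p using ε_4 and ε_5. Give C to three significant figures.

C ≈ ε_5 / ε_4^1.618
  = 1.3078e-7 / (2.3008e-5)^1.618
  = 1.3078e-7 / 3.12982e-08 ≈ 4.1785

4.18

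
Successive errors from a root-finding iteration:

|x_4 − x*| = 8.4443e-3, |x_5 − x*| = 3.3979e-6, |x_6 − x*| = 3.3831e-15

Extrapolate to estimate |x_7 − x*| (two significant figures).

First estimate the order: p ≈ ln(|x_6 − x*|/|x_5 − x*|) / ln(|x_5 − x*|/|x_4 − x*|) = ln(3.3831e-15/3.3979e-6)/ln(3.3979e-6/8.4443e-3) = ln(9.95644e-10)/ln(0.00040239) ≈ 2.6512.
Then |x_7 − x*| ≈ |x_6 − x*|·(|x_6 − x*|/|x_5 − x*|)^p = 3.3831e-15·(9.95644e-10)^2.6512 = 3.3831e-15·1.36199e-24 ≈ 4.608e-39.

4.6e-39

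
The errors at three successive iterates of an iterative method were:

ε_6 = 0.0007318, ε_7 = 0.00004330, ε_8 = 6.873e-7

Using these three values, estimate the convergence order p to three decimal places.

1.465

p ≈ ln(ε_8/ε_7) / ln(ε_7/ε_6)
  = ln(6.873e-7/0.00004330) / ln(0.00004330/0.0007318)
  = ln(0.015873) / ln(0.0591692)
  = -4.143136 / -2.827354 ≈ 1.465376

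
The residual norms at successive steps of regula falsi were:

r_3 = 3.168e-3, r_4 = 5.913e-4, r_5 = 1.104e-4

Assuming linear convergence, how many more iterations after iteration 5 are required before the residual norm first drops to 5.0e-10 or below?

Rate ρ ≈ r_5/r_4 = 1.104e-4/5.913e-4 = 0.1867.
After j more steps, r_{5+j} ≈ 1.104e-4·ρ^j; need ρ^j ≤ 5.0e-10/1.104e-4 = 4.52899e-06.
j ≥ ln(4.52899e-06)/ln(0.1867) = -12.3050/-1.67825 = 7.332.
So 8 more iterations are needed.

8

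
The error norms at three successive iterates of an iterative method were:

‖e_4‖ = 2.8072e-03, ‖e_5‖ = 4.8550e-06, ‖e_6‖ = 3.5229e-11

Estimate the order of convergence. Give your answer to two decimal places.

p ≈ ln(‖e_6‖/‖e_5‖) / ln(‖e_5‖/‖e_4‖)
  = ln(3.5229e-11/4.8550e-06) / ln(4.8550e-06/2.8072e-03)
  = ln(7.25623e-06) / ln(0.00172948)
  = -11.83365 / -6.35993 ≈ 1.86066

1.86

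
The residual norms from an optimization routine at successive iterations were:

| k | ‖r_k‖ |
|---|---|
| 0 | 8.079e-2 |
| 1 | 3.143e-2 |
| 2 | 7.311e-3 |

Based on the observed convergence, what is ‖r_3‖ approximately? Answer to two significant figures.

First estimate the order: p ≈ ln(‖r_2‖/‖r_1‖) / ln(‖r_1‖/‖r_0‖) = ln(7.311e-3/3.143e-2)/ln(3.143e-2/8.079e-2) = ln(0.232612)/ln(0.389033) ≈ 1.5447.
Then ‖r_3‖ ≈ ‖r_2‖·(‖r_2‖/‖r_1‖)^p = 7.311e-3·(0.232612)^1.5447 = 7.311e-3·0.105108 ≈ 0.0007684.

7.7e-4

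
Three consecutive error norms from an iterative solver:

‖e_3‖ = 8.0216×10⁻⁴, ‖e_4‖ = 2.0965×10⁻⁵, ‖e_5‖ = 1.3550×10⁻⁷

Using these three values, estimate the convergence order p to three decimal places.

1.383

p ≈ ln(‖e_5‖/‖e_4‖) / ln(‖e_4‖/‖e_3‖)
  = ln(1.3550×10⁻⁷/2.0965×10⁻⁵) / ln(2.0965×10⁻⁵/8.0216×10⁻⁴)
  = ln(0.00646315) / ln(0.0261357)
  = -5.041638 / -3.644453 ≈ 1.383373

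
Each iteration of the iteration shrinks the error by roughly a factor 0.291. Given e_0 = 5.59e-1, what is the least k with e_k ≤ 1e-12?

22

After k steps, e_k ≈ 5.59e-1·0.291^k.
Need 0.291^k ≤ 1e-12/5.59e-1 = 1.78891e-12.
k ≥ ln(1.78891e-12)/ln(0.291) = -27.0494/-1.23443 = 21.912.
Smallest integer k = 22.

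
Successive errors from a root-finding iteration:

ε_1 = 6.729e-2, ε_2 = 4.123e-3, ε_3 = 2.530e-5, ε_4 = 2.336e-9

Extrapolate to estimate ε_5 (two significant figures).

1.0e-16

First estimate the order: p ≈ ln(ε_4/ε_3) / ln(ε_3/ε_2) = ln(2.336e-9/2.530e-5)/ln(2.530e-5/4.123e-3) = ln(9.2332e-05)/ln(0.00613631) ≈ 1.8239.
Then ε_5 ≈ ε_4·(ε_4/ε_3)^p = 2.336e-9·(9.2332e-05)^1.8239 = 2.336e-9·4.3773e-08 ≈ 1.023e-16.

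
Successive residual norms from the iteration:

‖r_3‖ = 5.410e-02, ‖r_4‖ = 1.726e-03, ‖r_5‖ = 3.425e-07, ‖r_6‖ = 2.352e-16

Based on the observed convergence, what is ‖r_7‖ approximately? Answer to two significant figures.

4.9e-39

First estimate the order: p ≈ ln(‖r_6‖/‖r_5‖) / ln(‖r_5‖/‖r_4‖) = ln(2.352e-16/3.425e-07)/ln(3.425e-07/1.726e-03) = ln(6.86715e-10)/ln(0.000198436) ≈ 2.4750.
Then ‖r_7‖ ≈ ‖r_6‖·(‖r_6‖/‖r_5‖)^p = 2.352e-16·(6.86715e-10)^2.4750 = 2.352e-16·2.09422e-23 ≈ 4.926e-39.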